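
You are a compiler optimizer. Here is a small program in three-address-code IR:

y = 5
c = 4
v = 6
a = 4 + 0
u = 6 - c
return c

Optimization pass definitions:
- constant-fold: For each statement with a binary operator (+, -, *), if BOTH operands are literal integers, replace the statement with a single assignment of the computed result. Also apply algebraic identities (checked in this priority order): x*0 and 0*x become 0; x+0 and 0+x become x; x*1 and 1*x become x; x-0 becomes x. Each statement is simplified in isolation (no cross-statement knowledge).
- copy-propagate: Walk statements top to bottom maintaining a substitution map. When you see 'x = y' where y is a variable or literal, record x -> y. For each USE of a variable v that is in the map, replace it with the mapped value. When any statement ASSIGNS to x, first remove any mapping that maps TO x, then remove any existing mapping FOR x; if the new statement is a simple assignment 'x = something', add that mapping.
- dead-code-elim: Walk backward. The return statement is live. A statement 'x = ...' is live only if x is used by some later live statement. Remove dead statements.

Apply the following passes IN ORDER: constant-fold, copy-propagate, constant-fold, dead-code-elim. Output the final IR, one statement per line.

Initial IR:
  y = 5
  c = 4
  v = 6
  a = 4 + 0
  u = 6 - c
  return c
After constant-fold (6 stmts):
  y = 5
  c = 4
  v = 6
  a = 4
  u = 6 - c
  return c
After copy-propagate (6 stmts):
  y = 5
  c = 4
  v = 6
  a = 4
  u = 6 - 4
  return 4
After constant-fold (6 stmts):
  y = 5
  c = 4
  v = 6
  a = 4
  u = 2
  return 4
After dead-code-elim (1 stmts):
  return 4

Answer: return 4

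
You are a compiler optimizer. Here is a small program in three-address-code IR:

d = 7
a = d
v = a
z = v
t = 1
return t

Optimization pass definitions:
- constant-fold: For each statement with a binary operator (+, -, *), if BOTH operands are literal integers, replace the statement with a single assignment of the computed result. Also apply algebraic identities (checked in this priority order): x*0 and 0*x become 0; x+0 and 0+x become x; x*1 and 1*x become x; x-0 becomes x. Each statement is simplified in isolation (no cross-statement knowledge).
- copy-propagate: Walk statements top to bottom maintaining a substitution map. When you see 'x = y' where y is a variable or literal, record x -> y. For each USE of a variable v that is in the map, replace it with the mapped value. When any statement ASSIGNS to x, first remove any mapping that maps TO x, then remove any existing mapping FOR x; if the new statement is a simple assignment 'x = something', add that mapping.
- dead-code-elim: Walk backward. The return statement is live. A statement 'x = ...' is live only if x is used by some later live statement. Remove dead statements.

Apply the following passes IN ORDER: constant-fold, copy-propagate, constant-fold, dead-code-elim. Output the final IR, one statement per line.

Answer: return 1

Derivation:
Initial IR:
  d = 7
  a = d
  v = a
  z = v
  t = 1
  return t
After constant-fold (6 stmts):
  d = 7
  a = d
  v = a
  z = v
  t = 1
  return t
After copy-propagate (6 stmts):
  d = 7
  a = 7
  v = 7
  z = 7
  t = 1
  return 1
After constant-fold (6 stmts):
  d = 7
  a = 7
  v = 7
  z = 7
  t = 1
  return 1
After dead-code-elim (1 stmts):
  return 1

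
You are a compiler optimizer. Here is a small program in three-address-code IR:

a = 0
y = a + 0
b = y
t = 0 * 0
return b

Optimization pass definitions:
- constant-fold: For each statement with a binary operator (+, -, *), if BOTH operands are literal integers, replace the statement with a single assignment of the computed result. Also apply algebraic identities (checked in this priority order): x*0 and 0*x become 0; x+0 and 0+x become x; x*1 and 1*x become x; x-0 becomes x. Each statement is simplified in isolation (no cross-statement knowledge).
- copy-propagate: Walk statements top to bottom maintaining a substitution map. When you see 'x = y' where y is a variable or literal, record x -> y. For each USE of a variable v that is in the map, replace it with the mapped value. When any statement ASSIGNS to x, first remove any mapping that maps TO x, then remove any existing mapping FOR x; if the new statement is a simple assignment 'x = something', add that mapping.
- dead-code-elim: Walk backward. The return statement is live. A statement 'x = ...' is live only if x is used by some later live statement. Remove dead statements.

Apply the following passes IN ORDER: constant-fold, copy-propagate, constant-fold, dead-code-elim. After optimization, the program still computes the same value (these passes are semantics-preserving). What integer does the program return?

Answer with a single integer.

Initial IR:
  a = 0
  y = a + 0
  b = y
  t = 0 * 0
  return b
After constant-fold (5 stmts):
  a = 0
  y = a
  b = y
  t = 0
  return b
After copy-propagate (5 stmts):
  a = 0
  y = 0
  b = 0
  t = 0
  return 0
After constant-fold (5 stmts):
  a = 0
  y = 0
  b = 0
  t = 0
  return 0
After dead-code-elim (1 stmts):
  return 0
Evaluate:
  a = 0  =>  a = 0
  y = a + 0  =>  y = 0
  b = y  =>  b = 0
  t = 0 * 0  =>  t = 0
  return b = 0

Answer: 0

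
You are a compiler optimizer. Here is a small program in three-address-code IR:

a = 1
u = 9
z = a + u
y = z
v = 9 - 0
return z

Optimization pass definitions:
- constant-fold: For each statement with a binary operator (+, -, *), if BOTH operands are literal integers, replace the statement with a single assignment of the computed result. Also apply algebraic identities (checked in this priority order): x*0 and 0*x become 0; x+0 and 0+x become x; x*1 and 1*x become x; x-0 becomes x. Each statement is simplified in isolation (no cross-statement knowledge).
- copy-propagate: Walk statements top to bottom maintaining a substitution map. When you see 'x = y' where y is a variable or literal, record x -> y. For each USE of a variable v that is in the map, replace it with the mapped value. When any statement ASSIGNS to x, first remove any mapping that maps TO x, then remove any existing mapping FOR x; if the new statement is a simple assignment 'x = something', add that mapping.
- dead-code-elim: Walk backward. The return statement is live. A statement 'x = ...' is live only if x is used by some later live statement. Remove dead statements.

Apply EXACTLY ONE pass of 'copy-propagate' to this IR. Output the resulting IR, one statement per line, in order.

Applying copy-propagate statement-by-statement:
  [1] a = 1  (unchanged)
  [2] u = 9  (unchanged)
  [3] z = a + u  -> z = 1 + 9
  [4] y = z  (unchanged)
  [5] v = 9 - 0  (unchanged)
  [6] return z  (unchanged)
Result (6 stmts):
  a = 1
  u = 9
  z = 1 + 9
  y = z
  v = 9 - 0
  return z

Answer: a = 1
u = 9
z = 1 + 9
y = z
v = 9 - 0
return z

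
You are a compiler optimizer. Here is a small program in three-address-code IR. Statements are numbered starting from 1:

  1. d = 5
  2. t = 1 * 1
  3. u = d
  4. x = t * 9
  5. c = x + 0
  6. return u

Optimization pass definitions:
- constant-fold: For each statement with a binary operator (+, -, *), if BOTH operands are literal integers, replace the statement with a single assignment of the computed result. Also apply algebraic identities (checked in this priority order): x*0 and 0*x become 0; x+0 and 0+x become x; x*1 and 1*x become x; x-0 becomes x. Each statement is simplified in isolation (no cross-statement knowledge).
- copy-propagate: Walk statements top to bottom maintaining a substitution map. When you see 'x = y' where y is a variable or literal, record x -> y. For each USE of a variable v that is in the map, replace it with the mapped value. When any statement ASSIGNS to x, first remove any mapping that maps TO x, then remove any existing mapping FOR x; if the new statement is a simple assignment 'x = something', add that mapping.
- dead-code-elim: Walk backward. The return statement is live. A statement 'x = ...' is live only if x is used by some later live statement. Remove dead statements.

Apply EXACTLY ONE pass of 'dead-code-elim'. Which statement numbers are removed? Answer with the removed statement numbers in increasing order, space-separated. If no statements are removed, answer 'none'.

Answer: 2 4 5

Derivation:
Backward liveness scan:
Stmt 1 'd = 5': KEEP (d is live); live-in = []
Stmt 2 't = 1 * 1': DEAD (t not in live set ['d'])
Stmt 3 'u = d': KEEP (u is live); live-in = ['d']
Stmt 4 'x = t * 9': DEAD (x not in live set ['u'])
Stmt 5 'c = x + 0': DEAD (c not in live set ['u'])
Stmt 6 'return u': KEEP (return); live-in = ['u']
Removed statement numbers: [2, 4, 5]
Surviving IR:
  d = 5
  u = d
  return u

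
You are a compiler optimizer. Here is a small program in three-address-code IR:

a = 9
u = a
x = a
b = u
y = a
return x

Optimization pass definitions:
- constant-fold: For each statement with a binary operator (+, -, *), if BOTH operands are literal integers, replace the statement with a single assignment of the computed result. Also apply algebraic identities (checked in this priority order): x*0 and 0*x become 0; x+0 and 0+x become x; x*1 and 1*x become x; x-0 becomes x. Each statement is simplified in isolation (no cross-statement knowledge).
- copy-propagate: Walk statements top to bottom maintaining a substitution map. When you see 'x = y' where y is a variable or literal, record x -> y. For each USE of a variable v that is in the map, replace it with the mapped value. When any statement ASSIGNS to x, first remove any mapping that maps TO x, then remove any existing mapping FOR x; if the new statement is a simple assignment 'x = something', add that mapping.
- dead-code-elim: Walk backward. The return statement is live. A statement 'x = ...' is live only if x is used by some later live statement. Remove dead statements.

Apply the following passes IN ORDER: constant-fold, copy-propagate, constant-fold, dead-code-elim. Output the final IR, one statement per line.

Answer: return 9

Derivation:
Initial IR:
  a = 9
  u = a
  x = a
  b = u
  y = a
  return x
After constant-fold (6 stmts):
  a = 9
  u = a
  x = a
  b = u
  y = a
  return x
After copy-propagate (6 stmts):
  a = 9
  u = 9
  x = 9
  b = 9
  y = 9
  return 9
After constant-fold (6 stmts):
  a = 9
  u = 9
  x = 9
  b = 9
  y = 9
  return 9
After dead-code-elim (1 stmts):
  return 9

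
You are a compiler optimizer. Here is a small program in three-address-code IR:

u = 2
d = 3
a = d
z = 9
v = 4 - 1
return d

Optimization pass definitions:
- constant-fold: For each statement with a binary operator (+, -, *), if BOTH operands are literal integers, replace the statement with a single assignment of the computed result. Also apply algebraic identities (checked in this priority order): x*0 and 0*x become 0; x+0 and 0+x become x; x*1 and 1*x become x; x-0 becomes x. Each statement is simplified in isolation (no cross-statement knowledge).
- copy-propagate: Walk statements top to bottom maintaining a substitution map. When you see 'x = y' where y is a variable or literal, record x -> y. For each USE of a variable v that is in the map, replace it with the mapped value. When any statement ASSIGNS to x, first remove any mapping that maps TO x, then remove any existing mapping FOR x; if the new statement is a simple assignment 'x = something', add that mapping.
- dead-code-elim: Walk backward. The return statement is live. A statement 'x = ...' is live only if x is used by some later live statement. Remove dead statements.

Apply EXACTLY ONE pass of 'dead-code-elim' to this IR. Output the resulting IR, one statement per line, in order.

Answer: d = 3
return d

Derivation:
Applying dead-code-elim statement-by-statement:
  [6] return d  -> KEEP (return); live=['d']
  [5] v = 4 - 1  -> DEAD (v not live)
  [4] z = 9  -> DEAD (z not live)
  [3] a = d  -> DEAD (a not live)
  [2] d = 3  -> KEEP; live=[]
  [1] u = 2  -> DEAD (u not live)
Result (2 stmts):
  d = 3
  return d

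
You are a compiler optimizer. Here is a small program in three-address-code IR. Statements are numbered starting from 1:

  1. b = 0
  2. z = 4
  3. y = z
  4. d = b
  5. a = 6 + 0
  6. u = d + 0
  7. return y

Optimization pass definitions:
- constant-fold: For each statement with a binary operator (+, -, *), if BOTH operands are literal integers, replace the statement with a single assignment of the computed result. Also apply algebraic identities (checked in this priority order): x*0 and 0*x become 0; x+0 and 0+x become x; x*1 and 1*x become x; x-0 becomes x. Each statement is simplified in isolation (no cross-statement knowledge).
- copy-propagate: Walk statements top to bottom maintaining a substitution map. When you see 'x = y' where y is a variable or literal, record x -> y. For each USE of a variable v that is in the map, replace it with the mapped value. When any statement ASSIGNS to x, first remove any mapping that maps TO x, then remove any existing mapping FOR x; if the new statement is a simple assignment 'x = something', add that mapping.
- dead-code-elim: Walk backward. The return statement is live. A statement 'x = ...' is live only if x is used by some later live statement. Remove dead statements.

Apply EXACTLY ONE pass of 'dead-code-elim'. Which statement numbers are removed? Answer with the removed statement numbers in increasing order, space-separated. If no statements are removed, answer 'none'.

Backward liveness scan:
Stmt 1 'b = 0': DEAD (b not in live set [])
Stmt 2 'z = 4': KEEP (z is live); live-in = []
Stmt 3 'y = z': KEEP (y is live); live-in = ['z']
Stmt 4 'd = b': DEAD (d not in live set ['y'])
Stmt 5 'a = 6 + 0': DEAD (a not in live set ['y'])
Stmt 6 'u = d + 0': DEAD (u not in live set ['y'])
Stmt 7 'return y': KEEP (return); live-in = ['y']
Removed statement numbers: [1, 4, 5, 6]
Surviving IR:
  z = 4
  y = z
  return y

Answer: 1 4 5 6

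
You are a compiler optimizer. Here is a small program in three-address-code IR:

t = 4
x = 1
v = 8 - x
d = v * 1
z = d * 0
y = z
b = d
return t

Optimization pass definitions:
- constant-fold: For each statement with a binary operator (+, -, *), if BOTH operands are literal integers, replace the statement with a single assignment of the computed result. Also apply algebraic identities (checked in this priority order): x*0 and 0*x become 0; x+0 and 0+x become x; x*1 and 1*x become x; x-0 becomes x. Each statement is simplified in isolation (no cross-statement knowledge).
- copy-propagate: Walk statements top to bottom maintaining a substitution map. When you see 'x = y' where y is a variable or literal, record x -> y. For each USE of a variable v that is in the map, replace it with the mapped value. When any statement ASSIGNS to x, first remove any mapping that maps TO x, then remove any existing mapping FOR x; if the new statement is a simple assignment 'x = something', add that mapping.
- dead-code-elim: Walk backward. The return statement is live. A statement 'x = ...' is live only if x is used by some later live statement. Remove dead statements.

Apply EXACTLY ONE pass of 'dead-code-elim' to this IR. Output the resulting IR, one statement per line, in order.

Applying dead-code-elim statement-by-statement:
  [8] return t  -> KEEP (return); live=['t']
  [7] b = d  -> DEAD (b not live)
  [6] y = z  -> DEAD (y not live)
  [5] z = d * 0  -> DEAD (z not live)
  [4] d = v * 1  -> DEAD (d not live)
  [3] v = 8 - x  -> DEAD (v not live)
  [2] x = 1  -> DEAD (x not live)
  [1] t = 4  -> KEEP; live=[]
Result (2 stmts):
  t = 4
  return t

Answer: t = 4
return t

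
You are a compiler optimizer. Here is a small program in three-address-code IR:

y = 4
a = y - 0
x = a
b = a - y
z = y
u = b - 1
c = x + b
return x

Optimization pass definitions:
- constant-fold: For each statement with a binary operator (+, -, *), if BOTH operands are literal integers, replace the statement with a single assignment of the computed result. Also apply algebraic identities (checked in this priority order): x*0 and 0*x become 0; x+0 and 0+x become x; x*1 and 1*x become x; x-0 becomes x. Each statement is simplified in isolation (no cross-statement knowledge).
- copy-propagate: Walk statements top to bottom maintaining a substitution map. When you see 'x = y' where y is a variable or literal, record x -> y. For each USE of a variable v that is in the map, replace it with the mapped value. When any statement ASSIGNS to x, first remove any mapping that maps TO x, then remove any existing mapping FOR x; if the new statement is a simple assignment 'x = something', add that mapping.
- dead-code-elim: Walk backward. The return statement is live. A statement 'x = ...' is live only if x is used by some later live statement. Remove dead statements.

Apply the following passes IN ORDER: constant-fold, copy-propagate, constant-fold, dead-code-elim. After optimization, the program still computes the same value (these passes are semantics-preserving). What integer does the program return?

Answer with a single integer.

Initial IR:
  y = 4
  a = y - 0
  x = a
  b = a - y
  z = y
  u = b - 1
  c = x + b
  return x
After constant-fold (8 stmts):
  y = 4
  a = y
  x = a
  b = a - y
  z = y
  u = b - 1
  c = x + b
  return x
After copy-propagate (8 stmts):
  y = 4
  a = 4
  x = 4
  b = 4 - 4
  z = 4
  u = b - 1
  c = 4 + b
  return 4
After constant-fold (8 stmts):
  y = 4
  a = 4
  x = 4
  b = 0
  z = 4
  u = b - 1
  c = 4 + b
  return 4
After dead-code-elim (1 stmts):
  return 4
Evaluate:
  y = 4  =>  y = 4
  a = y - 0  =>  a = 4
  x = a  =>  x = 4
  b = a - y  =>  b = 0
  z = y  =>  z = 4
  u = b - 1  =>  u = -1
  c = x + b  =>  c = 4
  return x = 4

Answer: 4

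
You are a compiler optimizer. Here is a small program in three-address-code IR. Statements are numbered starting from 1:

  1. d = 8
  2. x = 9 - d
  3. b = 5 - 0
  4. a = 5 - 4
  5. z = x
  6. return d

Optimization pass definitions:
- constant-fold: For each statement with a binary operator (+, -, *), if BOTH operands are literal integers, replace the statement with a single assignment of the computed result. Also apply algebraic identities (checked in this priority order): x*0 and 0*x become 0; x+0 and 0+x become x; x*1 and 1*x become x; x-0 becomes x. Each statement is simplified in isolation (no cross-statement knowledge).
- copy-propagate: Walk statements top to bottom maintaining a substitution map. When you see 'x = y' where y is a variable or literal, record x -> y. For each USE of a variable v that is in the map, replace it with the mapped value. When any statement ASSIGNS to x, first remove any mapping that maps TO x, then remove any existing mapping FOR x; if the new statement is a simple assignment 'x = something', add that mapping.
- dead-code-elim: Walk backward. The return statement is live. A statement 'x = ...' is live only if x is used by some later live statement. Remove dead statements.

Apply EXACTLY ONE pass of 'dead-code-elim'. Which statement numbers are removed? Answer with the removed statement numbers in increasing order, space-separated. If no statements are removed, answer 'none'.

Backward liveness scan:
Stmt 1 'd = 8': KEEP (d is live); live-in = []
Stmt 2 'x = 9 - d': DEAD (x not in live set ['d'])
Stmt 3 'b = 5 - 0': DEAD (b not in live set ['d'])
Stmt 4 'a = 5 - 4': DEAD (a not in live set ['d'])
Stmt 5 'z = x': DEAD (z not in live set ['d'])
Stmt 6 'return d': KEEP (return); live-in = ['d']
Removed statement numbers: [2, 3, 4, 5]
Surviving IR:
  d = 8
  return d

Answer: 2 3 4 5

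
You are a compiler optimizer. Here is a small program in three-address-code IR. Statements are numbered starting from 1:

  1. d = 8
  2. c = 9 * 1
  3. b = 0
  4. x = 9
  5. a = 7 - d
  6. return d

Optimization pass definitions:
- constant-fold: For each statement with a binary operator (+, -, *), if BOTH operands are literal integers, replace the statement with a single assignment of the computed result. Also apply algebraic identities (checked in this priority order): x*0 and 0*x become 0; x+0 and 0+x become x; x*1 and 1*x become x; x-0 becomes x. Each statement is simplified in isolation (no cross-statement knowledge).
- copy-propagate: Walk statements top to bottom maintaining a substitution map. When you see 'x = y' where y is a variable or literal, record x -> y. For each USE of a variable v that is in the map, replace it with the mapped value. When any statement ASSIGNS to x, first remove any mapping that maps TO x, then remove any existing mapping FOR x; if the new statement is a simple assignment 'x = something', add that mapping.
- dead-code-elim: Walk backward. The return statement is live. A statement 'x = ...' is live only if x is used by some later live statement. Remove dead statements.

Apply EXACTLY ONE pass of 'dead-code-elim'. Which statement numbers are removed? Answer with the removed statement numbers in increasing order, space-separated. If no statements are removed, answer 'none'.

Answer: 2 3 4 5

Derivation:
Backward liveness scan:
Stmt 1 'd = 8': KEEP (d is live); live-in = []
Stmt 2 'c = 9 * 1': DEAD (c not in live set ['d'])
Stmt 3 'b = 0': DEAD (b not in live set ['d'])
Stmt 4 'x = 9': DEAD (x not in live set ['d'])
Stmt 5 'a = 7 - d': DEAD (a not in live set ['d'])
Stmt 6 'return d': KEEP (return); live-in = ['d']
Removed statement numbers: [2, 3, 4, 5]
Surviving IR:
  d = 8
  return d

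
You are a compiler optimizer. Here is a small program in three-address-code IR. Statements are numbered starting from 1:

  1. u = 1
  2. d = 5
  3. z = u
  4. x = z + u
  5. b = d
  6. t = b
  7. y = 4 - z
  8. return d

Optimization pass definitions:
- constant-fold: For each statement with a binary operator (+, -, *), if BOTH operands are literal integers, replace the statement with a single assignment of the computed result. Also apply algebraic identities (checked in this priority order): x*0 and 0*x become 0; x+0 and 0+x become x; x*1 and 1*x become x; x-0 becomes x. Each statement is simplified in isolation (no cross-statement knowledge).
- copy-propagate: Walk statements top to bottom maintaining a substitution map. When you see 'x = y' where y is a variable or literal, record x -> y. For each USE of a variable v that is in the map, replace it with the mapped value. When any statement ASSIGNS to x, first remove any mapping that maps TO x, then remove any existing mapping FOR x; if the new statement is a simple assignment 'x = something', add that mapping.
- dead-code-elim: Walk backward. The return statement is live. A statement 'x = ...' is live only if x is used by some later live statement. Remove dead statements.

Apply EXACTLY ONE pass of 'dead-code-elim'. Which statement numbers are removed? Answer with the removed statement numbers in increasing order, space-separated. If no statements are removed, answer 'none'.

Backward liveness scan:
Stmt 1 'u = 1': DEAD (u not in live set [])
Stmt 2 'd = 5': KEEP (d is live); live-in = []
Stmt 3 'z = u': DEAD (z not in live set ['d'])
Stmt 4 'x = z + u': DEAD (x not in live set ['d'])
Stmt 5 'b = d': DEAD (b not in live set ['d'])
Stmt 6 't = b': DEAD (t not in live set ['d'])
Stmt 7 'y = 4 - z': DEAD (y not in live set ['d'])
Stmt 8 'return d': KEEP (return); live-in = ['d']
Removed statement numbers: [1, 3, 4, 5, 6, 7]
Surviving IR:
  d = 5
  return d

Answer: 1 3 4 5 6 7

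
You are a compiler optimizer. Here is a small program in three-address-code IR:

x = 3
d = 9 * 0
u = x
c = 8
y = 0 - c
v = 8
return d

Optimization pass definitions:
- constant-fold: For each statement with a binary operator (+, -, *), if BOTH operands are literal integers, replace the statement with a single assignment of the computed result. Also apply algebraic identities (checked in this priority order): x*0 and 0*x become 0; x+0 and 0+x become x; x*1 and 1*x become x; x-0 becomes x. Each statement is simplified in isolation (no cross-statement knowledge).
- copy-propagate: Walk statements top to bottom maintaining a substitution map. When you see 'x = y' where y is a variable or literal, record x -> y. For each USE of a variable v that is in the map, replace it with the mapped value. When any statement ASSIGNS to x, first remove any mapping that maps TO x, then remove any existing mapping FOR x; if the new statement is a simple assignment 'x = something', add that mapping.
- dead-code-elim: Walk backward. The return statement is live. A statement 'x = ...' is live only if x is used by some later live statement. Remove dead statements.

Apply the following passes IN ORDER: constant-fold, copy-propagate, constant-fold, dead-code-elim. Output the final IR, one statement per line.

Answer: return 0

Derivation:
Initial IR:
  x = 3
  d = 9 * 0
  u = x
  c = 8
  y = 0 - c
  v = 8
  return d
After constant-fold (7 stmts):
  x = 3
  d = 0
  u = x
  c = 8
  y = 0 - c
  v = 8
  return d
After copy-propagate (7 stmts):
  x = 3
  d = 0
  u = 3
  c = 8
  y = 0 - 8
  v = 8
  return 0
After constant-fold (7 stmts):
  x = 3
  d = 0
  u = 3
  c = 8
  y = -8
  v = 8
  return 0
After dead-code-elim (1 stmts):
  return 0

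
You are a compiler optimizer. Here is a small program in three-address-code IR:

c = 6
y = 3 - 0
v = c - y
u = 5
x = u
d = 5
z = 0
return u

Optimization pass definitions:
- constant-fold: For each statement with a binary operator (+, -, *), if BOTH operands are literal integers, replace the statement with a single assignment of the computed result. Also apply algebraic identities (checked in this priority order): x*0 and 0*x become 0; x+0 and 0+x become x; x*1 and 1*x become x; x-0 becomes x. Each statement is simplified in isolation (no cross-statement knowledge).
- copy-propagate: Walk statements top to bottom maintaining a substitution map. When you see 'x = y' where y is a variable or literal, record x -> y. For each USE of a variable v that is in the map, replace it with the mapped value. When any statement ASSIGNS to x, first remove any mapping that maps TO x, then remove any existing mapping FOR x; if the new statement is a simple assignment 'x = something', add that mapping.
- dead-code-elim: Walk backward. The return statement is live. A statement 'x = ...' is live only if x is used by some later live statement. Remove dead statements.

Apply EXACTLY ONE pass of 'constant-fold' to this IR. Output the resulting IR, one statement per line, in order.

Answer: c = 6
y = 3
v = c - y
u = 5
x = u
d = 5
z = 0
return u

Derivation:
Applying constant-fold statement-by-statement:
  [1] c = 6  (unchanged)
  [2] y = 3 - 0  -> y = 3
  [3] v = c - y  (unchanged)
  [4] u = 5  (unchanged)
  [5] x = u  (unchanged)
  [6] d = 5  (unchanged)
  [7] z = 0  (unchanged)
  [8] return u  (unchanged)
Result (8 stmts):
  c = 6
  y = 3
  v = c - y
  u = 5
  x = u
  d = 5
  z = 0
  return u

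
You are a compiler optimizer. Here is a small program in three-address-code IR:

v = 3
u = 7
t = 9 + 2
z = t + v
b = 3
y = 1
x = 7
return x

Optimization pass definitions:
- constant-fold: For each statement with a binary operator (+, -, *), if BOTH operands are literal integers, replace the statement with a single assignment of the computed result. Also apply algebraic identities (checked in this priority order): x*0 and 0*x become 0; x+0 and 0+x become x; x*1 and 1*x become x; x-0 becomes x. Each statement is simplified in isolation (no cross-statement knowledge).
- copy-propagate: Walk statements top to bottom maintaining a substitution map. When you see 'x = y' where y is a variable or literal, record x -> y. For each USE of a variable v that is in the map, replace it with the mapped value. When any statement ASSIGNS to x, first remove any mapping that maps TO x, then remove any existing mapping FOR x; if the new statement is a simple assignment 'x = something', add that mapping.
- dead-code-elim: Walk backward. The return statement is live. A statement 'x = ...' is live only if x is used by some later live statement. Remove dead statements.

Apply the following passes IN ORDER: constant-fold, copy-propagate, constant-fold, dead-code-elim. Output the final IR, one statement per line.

Initial IR:
  v = 3
  u = 7
  t = 9 + 2
  z = t + v
  b = 3
  y = 1
  x = 7
  return x
After constant-fold (8 stmts):
  v = 3
  u = 7
  t = 11
  z = t + v
  b = 3
  y = 1
  x = 7
  return x
After copy-propagate (8 stmts):
  v = 3
  u = 7
  t = 11
  z = 11 + 3
  b = 3
  y = 1
  x = 7
  return 7
After constant-fold (8 stmts):
  v = 3
  u = 7
  t = 11
  z = 14
  b = 3
  y = 1
  x = 7
  return 7
After dead-code-elim (1 stmts):
  return 7

Answer: return 7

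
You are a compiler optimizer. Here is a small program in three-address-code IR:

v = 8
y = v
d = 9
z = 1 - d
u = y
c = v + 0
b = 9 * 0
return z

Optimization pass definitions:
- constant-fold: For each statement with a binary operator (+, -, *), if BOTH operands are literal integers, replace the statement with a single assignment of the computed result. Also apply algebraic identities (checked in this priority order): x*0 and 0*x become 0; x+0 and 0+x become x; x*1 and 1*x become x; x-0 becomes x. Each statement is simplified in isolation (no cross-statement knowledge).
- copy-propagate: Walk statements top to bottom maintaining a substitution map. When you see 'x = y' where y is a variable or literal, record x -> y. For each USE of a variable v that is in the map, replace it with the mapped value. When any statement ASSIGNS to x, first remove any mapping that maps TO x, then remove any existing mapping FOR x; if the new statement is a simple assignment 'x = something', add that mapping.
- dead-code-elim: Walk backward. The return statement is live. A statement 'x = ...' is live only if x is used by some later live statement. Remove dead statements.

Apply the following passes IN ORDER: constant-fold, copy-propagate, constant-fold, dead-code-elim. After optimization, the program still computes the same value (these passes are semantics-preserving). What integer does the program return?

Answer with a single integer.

Initial IR:
  v = 8
  y = v
  d = 9
  z = 1 - d
  u = y
  c = v + 0
  b = 9 * 0
  return z
After constant-fold (8 stmts):
  v = 8
  y = v
  d = 9
  z = 1 - d
  u = y
  c = v
  b = 0
  return z
After copy-propagate (8 stmts):
  v = 8
  y = 8
  d = 9
  z = 1 - 9
  u = 8
  c = 8
  b = 0
  return z
After constant-fold (8 stmts):
  v = 8
  y = 8
  d = 9
  z = -8
  u = 8
  c = 8
  b = 0
  return z
After dead-code-elim (2 stmts):
  z = -8
  return z
Evaluate:
  v = 8  =>  v = 8
  y = v  =>  y = 8
  d = 9  =>  d = 9
  z = 1 - d  =>  z = -8
  u = y  =>  u = 8
  c = v + 0  =>  c = 8
  b = 9 * 0  =>  b = 0
  return z = -8

Answer: -8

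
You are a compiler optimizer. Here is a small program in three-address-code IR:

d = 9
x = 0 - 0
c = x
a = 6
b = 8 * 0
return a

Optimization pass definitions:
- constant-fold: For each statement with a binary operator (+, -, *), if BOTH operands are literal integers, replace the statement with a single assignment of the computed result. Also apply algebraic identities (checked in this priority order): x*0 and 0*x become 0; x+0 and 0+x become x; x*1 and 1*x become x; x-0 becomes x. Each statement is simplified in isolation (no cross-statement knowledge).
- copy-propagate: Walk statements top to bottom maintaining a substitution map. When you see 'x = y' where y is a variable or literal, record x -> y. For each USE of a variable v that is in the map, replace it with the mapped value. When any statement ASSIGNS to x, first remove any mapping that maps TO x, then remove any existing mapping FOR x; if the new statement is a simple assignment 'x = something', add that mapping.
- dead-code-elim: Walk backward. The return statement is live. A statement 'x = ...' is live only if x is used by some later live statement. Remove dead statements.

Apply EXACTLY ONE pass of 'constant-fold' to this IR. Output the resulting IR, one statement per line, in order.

Answer: d = 9
x = 0
c = x
a = 6
b = 0
return a

Derivation:
Applying constant-fold statement-by-statement:
  [1] d = 9  (unchanged)
  [2] x = 0 - 0  -> x = 0
  [3] c = x  (unchanged)
  [4] a = 6  (unchanged)
  [5] b = 8 * 0  -> b = 0
  [6] return a  (unchanged)
Result (6 stmts):
  d = 9
  x = 0
  c = x
  a = 6
  b = 0
  return a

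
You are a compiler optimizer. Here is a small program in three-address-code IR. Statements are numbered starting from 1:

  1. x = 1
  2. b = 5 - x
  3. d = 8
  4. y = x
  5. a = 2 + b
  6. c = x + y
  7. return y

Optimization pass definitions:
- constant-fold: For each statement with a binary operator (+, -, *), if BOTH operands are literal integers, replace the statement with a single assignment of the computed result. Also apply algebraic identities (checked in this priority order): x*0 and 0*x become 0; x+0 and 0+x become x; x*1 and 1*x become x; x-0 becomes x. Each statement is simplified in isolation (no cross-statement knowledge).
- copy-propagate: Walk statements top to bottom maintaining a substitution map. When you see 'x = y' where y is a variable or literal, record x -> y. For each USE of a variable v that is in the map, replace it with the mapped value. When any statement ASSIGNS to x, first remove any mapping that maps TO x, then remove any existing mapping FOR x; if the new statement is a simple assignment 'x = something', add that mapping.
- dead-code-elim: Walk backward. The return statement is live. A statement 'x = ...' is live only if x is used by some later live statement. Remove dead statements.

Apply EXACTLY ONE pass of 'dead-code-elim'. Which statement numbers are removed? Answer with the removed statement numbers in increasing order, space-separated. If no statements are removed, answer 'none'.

Answer: 2 3 5 6

Derivation:
Backward liveness scan:
Stmt 1 'x = 1': KEEP (x is live); live-in = []
Stmt 2 'b = 5 - x': DEAD (b not in live set ['x'])
Stmt 3 'd = 8': DEAD (d not in live set ['x'])
Stmt 4 'y = x': KEEP (y is live); live-in = ['x']
Stmt 5 'a = 2 + b': DEAD (a not in live set ['y'])
Stmt 6 'c = x + y': DEAD (c not in live set ['y'])
Stmt 7 'return y': KEEP (return); live-in = ['y']
Removed statement numbers: [2, 3, 5, 6]
Surviving IR:
  x = 1
  y = x
  return y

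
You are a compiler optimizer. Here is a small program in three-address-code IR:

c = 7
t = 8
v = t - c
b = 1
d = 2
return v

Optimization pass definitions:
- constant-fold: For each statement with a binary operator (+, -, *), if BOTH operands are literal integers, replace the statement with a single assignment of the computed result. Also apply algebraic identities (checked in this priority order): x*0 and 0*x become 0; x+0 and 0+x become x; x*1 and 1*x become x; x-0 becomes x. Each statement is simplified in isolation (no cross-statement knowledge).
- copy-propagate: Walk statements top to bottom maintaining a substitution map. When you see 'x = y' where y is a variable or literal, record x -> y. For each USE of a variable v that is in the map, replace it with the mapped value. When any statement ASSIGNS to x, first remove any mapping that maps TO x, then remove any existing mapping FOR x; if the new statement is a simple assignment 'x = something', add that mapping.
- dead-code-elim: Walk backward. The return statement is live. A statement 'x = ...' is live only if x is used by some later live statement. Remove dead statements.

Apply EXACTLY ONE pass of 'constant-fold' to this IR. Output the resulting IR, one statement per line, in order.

Answer: c = 7
t = 8
v = t - c
b = 1
d = 2
return v

Derivation:
Applying constant-fold statement-by-statement:
  [1] c = 7  (unchanged)
  [2] t = 8  (unchanged)
  [3] v = t - c  (unchanged)
  [4] b = 1  (unchanged)
  [5] d = 2  (unchanged)
  [6] return v  (unchanged)
Result (6 stmts):
  c = 7
  t = 8
  v = t - c
  b = 1
  d = 2
  return v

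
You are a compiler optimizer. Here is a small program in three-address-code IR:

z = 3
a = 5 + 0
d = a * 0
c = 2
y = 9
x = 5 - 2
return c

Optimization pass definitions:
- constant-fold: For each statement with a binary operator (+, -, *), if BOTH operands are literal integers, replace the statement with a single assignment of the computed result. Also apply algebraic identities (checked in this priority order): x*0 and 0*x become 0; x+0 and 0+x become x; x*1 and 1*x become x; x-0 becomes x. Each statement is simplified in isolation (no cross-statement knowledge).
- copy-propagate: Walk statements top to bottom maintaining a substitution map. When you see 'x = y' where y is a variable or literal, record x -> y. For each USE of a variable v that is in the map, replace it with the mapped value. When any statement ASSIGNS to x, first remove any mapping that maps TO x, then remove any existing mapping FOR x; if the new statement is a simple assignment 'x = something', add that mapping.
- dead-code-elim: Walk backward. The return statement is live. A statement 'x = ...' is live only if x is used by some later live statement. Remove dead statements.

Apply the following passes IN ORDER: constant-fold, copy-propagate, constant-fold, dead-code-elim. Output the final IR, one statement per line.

Answer: return 2

Derivation:
Initial IR:
  z = 3
  a = 5 + 0
  d = a * 0
  c = 2
  y = 9
  x = 5 - 2
  return c
After constant-fold (7 stmts):
  z = 3
  a = 5
  d = 0
  c = 2
  y = 9
  x = 3
  return c
After copy-propagate (7 stmts):
  z = 3
  a = 5
  d = 0
  c = 2
  y = 9
  x = 3
  return 2
After constant-fold (7 stmts):
  z = 3
  a = 5
  d = 0
  c = 2
  y = 9
  x = 3
  return 2
After dead-code-elim (1 stmts):
  return 2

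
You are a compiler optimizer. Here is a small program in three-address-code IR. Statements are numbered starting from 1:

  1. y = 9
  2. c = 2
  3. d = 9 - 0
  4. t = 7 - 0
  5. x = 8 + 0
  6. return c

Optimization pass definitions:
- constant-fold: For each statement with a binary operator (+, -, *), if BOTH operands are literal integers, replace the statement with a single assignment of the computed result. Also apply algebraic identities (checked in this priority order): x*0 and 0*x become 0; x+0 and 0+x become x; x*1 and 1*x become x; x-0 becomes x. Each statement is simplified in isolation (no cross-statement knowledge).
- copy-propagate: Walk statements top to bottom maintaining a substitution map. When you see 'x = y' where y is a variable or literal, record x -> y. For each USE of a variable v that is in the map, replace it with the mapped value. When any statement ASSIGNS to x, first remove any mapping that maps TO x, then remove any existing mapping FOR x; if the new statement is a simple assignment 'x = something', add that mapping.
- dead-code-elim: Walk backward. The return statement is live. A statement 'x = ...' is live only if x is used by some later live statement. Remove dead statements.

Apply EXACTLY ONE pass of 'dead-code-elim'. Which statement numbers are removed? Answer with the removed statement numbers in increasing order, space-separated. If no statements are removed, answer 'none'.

Backward liveness scan:
Stmt 1 'y = 9': DEAD (y not in live set [])
Stmt 2 'c = 2': KEEP (c is live); live-in = []
Stmt 3 'd = 9 - 0': DEAD (d not in live set ['c'])
Stmt 4 't = 7 - 0': DEAD (t not in live set ['c'])
Stmt 5 'x = 8 + 0': DEAD (x not in live set ['c'])
Stmt 6 'return c': KEEP (return); live-in = ['c']
Removed statement numbers: [1, 3, 4, 5]
Surviving IR:
  c = 2
  return c

Answer: 1 3 4 5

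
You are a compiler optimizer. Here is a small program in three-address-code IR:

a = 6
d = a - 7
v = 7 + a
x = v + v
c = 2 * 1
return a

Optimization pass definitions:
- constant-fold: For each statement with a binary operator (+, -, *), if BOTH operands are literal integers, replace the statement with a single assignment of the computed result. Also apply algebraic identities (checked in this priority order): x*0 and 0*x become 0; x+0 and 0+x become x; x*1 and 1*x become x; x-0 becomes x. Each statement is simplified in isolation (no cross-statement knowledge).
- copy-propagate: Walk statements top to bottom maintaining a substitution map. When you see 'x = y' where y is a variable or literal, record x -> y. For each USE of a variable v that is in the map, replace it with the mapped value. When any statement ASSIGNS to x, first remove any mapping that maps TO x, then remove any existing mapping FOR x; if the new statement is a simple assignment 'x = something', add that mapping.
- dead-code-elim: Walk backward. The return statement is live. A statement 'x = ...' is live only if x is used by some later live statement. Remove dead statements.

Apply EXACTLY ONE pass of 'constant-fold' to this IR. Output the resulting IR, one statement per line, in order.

Answer: a = 6
d = a - 7
v = 7 + a
x = v + v
c = 2
return a

Derivation:
Applying constant-fold statement-by-statement:
  [1] a = 6  (unchanged)
  [2] d = a - 7  (unchanged)
  [3] v = 7 + a  (unchanged)
  [4] x = v + v  (unchanged)
  [5] c = 2 * 1  -> c = 2
  [6] return a  (unchanged)
Result (6 stmts):
  a = 6
  d = a - 7
  v = 7 + a
  x = v + v
  c = 2
  return a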